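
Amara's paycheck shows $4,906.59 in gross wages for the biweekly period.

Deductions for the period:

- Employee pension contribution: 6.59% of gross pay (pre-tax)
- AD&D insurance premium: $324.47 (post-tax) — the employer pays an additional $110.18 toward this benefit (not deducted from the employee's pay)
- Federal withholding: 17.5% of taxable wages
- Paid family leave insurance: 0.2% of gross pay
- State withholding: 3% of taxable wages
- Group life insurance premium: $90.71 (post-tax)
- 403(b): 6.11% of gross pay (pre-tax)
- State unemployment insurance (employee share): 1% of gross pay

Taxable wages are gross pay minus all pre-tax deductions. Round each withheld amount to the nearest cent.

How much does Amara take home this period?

$2,931.29

403(b): $4,906.59 × 0.0611 = $299.79
Employee pension contribution: $4,906.59 × 0.0659 = $323.34
Pre-tax total = $299.79 + $323.34 = $623.13
Taxable wages = $4,906.59 − $623.13 = $4,283.46
Federal withholding: $4,283.46 × 0.175 = $749.61
State withholding: $4,283.46 × 0.03 = $128.50
State unemployment insurance (employee share): $4,906.59 × 0.01 = $49.07
Paid family leave insurance: $4,906.59 × 0.002 = $9.81
Group life insurance premium: $90.71
AD&D insurance premium: $324.47
(Employer's $110.18 toward AD&D insurance premium is not withheld from the employee.)
Total deductions = $299.79 + $323.34 + $749.61 + $128.50 + $49.07 + $9.81 + $90.71 + $324.47 = $1,975.30
Net pay = $4,906.59 − $1,975.30 = $2,931.29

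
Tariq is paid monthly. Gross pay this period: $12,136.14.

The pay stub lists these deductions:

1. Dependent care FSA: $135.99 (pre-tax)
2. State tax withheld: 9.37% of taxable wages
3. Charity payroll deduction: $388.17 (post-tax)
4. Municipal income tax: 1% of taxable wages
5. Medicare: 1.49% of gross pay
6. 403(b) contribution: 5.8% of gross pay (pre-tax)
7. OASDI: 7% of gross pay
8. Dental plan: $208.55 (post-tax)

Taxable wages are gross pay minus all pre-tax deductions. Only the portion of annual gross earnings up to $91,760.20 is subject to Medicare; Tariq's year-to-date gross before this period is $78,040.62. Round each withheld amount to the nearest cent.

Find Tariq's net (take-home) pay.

$8,497.75

403(b) contribution: $12,136.14 × 0.058 = $703.90
Dependent care FSA: $135.99
Pre-tax total = $703.90 + $135.99 = $839.89
Taxable wages = $12,136.14 − $839.89 = $11,296.25
State tax withheld: $11,296.25 × 0.0937 = $1,058.46
Municipal income tax: $11,296.25 × 0.01 = $112.96
Medicare: cap not yet reached, full $12,136.14 is subject → $12,136.14 × 0.0149 = $180.83
OASDI: $12,136.14 × 0.07 = $849.53
Charity payroll deduction: $388.17
Dental plan: $208.55
Total deductions = $703.90 + $135.99 + $1,058.46 + $112.96 + $180.83 + $849.53 + $388.17 + $208.55 = $3,638.39
Net pay = $12,136.14 − $3,638.39 = $8,497.75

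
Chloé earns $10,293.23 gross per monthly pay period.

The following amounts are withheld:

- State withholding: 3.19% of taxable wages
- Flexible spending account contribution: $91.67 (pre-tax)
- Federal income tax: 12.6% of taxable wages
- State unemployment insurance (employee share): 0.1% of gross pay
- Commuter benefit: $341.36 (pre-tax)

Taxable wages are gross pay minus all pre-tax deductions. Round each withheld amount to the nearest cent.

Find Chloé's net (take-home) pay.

$8,292.98

Commuter benefit: $341.36
Flexible spending account contribution: $91.67
Pre-tax total = $341.36 + $91.67 = $433.03
Taxable wages = $10,293.23 − $433.03 = $9,860.20
Federal income tax: $9,860.20 × 0.126 = $1,242.39
State withholding: $9,860.20 × 0.0319 = $314.54
State unemployment insurance (employee share): $10,293.23 × 0.001 = $10.29
Total deductions = $341.36 + $91.67 + $1,242.39 + $314.54 + $10.29 = $2,000.25
Net pay = $10,293.23 − $2,000.25 = $8,292.98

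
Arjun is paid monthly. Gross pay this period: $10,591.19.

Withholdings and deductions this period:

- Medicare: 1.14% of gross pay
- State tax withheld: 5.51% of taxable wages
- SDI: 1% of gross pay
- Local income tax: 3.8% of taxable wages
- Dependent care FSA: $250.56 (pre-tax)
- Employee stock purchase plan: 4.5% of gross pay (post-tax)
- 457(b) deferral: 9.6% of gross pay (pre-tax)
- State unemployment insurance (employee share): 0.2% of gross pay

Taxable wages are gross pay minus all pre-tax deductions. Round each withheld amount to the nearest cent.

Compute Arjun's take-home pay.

457(b) deferral: $10,591.19 × 0.096 = $1,016.75
Dependent care FSA: $250.56
Pre-tax total = $1,016.75 + $250.56 = $1,267.31
Taxable wages = $10,591.19 − $1,267.31 = $9,323.88
Local income tax: $9,323.88 × 0.038 = $354.31
State tax withheld: $9,323.88 × 0.0551 = $513.75
Medicare: $10,591.19 × 0.0114 = $120.74
SDI: $10,591.19 × 0.01 = $105.91
State unemployment insurance (employee share): $10,591.19 × 0.002 = $21.18
Employee stock purchase plan: $10,591.19 × 0.045 = $476.60
Total deductions = $1,016.75 + $250.56 + $354.31 + $513.75 + $120.74 + $105.91 + $21.18 + $476.60 = $2,859.80
Net pay = $10,591.19 − $2,859.80 = $7,731.39

$7,731.39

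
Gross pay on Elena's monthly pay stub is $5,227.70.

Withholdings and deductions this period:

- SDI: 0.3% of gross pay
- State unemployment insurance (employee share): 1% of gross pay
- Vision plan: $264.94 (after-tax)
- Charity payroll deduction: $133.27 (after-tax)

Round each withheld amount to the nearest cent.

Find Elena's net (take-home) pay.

$4,761.53

SDI: $5,227.70 × 0.003 = $15.68
State unemployment insurance (employee share): $5,227.70 × 0.01 = $52.28
Charity payroll deduction: $133.27
Vision plan: $264.94
Total deductions = $15.68 + $52.28 + $133.27 + $264.94 = $466.17
Net pay = $5,227.70 − $466.17 = $4,761.53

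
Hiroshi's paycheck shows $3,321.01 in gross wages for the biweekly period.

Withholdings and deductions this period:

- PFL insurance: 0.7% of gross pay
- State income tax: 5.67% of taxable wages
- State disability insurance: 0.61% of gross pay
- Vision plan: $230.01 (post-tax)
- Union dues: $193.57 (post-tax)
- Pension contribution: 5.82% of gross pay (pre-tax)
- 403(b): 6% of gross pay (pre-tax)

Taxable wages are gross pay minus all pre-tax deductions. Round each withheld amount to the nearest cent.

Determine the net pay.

$2,295.34

403(b): $3,321.01 × 0.06 = $199.26
Pension contribution: $3,321.01 × 0.0582 = $193.28
Pre-tax total = $199.26 + $193.28 = $392.54
Taxable wages = $3,321.01 − $392.54 = $2,928.47
State income tax: $2,928.47 × 0.0567 = $166.04
PFL insurance: $3,321.01 × 0.007 = $23.25
State disability insurance: $3,321.01 × 0.0061 = $20.26
Vision plan: $230.01
Union dues: $193.57
Total deductions = $199.26 + $193.28 + $166.04 + $23.25 + $20.26 + $230.01 + $193.57 = $1,025.67
Net pay = $3,321.01 − $1,025.67 = $2,295.34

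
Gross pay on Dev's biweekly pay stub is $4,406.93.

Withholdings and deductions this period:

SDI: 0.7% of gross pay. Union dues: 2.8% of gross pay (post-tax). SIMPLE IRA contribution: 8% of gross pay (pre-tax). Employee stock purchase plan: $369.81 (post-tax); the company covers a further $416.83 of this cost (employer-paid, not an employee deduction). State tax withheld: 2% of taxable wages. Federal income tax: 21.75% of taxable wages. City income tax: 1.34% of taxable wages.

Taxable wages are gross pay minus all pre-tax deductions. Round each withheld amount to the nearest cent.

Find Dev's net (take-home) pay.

SIMPLE IRA contribution: $4,406.93 × 0.08 = $352.55
Taxable wages = $4,406.93 − $352.55 = $4,054.38
City income tax: $4,054.38 × 0.0134 = $54.33
Federal income tax: $4,054.38 × 0.2175 = $881.83
State tax withheld: $4,054.38 × 0.02 = $81.09
SDI: $4,406.93 × 0.007 = $30.85
Employee stock purchase plan: $369.81
Union dues: $4,406.93 × 0.028 = $123.39
(Employer's $416.83 toward employee stock purchase plan is not withheld from the employee.)
Total deductions = $352.55 + $54.33 + $881.83 + $81.09 + $30.85 + $369.81 + $123.39 = $1,893.85
Net pay = $4,406.93 − $1,893.85 = $2,513.08

$2,513.08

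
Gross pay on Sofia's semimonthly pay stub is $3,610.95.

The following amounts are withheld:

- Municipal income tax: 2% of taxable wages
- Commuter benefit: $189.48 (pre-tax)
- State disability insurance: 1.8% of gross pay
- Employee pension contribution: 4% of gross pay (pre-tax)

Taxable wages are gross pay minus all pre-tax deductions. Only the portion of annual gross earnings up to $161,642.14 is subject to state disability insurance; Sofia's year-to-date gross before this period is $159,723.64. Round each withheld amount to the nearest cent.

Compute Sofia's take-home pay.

$3,176.96

Employee pension contribution: $3,610.95 × 0.04 = $144.44
Commuter benefit: $189.48
Pre-tax total = $144.44 + $189.48 = $333.92
Taxable wages = $3,610.95 − $333.92 = $3,277.03
Municipal income tax: $3,277.03 × 0.02 = $65.54
State disability insurance: only $161,642.14 − $159,723.64 = $1,918.50 of this check is subject → $1,918.50 × 0.018 = $34.53
Total deductions = $144.44 + $189.48 + $65.54 + $34.53 = $433.99
Net pay = $3,610.95 − $433.99 = $3,176.96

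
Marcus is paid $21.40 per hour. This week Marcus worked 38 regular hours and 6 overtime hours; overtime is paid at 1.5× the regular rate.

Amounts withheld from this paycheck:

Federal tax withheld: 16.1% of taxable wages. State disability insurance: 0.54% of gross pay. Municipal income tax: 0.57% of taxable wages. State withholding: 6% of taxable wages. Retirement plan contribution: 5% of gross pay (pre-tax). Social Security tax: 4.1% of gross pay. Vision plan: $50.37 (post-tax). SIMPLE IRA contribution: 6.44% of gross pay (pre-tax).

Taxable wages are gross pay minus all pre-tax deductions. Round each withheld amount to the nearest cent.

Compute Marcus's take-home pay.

Regular pay: 38 × $21.40 = $813.20
Overtime pay: 6 × $21.40 × 1.5 = $192.60
Gross pay = $813.20 + $192.60 = $1005.80
SIMPLE IRA contribution: $1005.80 × 0.0644 = $64.77
Retirement plan contribution: $1005.80 × 0.05 = $50.29
Pre-tax total = $64.77 + $50.29 = $115.06
Taxable wages = $1005.80 − $115.06 = $890.74
Municipal income tax: $890.74 × 0.0057 = $5.08
State withholding: $890.74 × 0.06 = $53.44
Federal tax withheld: $890.74 × 0.161 = $143.41
State disability insurance: $1005.80 × 0.0054 = $5.43
Social Security tax: $1005.80 × 0.041 = $41.24
Vision plan: $50.37
Total deductions = $64.77 + $50.29 + $5.08 + $53.44 + $143.41 + $5.43 + $41.24 + $50.37 = $414.03
Net pay = $1005.80 − $414.03 = $591.77

$591.77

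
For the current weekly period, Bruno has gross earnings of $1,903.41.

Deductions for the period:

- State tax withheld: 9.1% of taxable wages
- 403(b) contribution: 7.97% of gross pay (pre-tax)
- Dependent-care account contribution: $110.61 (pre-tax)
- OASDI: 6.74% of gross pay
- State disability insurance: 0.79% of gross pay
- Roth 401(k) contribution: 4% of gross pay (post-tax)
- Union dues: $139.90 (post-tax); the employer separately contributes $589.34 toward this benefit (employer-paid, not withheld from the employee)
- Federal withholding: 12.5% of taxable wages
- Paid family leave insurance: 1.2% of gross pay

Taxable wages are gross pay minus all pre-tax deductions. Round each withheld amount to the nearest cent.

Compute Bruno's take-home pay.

403(b) contribution: $1,903.41 × 0.0797 = $151.70
Dependent-care account contribution: $110.61
Pre-tax total = $151.70 + $110.61 = $262.31
Taxable wages = $1,903.41 − $262.31 = $1,641.10
Federal withholding: $1,641.10 × 0.125 = $205.14
State tax withheld: $1,641.10 × 0.091 = $149.34
State disability insurance: $1,903.41 × 0.0079 = $15.04
OASDI: $1,903.41 × 0.0674 = $128.29
Paid family leave insurance: $1,903.41 × 0.012 = $22.84
Roth 401(k) contribution: $1,903.41 × 0.04 = $76.14
Union dues: $139.90
(Employer's $589.34 toward union dues is not withheld from the employee.)
Total deductions = $151.70 + $110.61 + $205.14 + $149.34 + $15.04 + $128.29 + $22.84 + $76.14 + $139.90 = $999.00
Net pay = $1,903.41 − $999.00 = $904.41

$904.41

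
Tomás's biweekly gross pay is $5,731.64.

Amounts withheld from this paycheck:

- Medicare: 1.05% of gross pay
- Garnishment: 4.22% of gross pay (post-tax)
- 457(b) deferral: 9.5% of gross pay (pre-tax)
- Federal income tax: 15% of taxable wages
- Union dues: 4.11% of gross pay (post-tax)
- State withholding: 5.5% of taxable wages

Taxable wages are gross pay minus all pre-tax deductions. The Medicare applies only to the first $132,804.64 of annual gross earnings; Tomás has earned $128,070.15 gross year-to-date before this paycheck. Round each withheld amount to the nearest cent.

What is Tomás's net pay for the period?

$3,596.61

457(b) deferral: $5,731.64 × 0.095 = $544.51
Taxable wages = $5,731.64 − $544.51 = $5,187.13
Federal income tax: $5,187.13 × 0.15 = $778.07
State withholding: $5,187.13 × 0.055 = $285.29
Medicare: only $132,804.64 − $128,070.15 = $4,734.49 of this check is subject → $4,734.49 × 0.0105 = $49.71
Union dues: $5,731.64 × 0.0411 = $235.57
Garnishment: $5,731.64 × 0.0422 = $241.88
Total deductions = $544.51 + $778.07 + $285.29 + $49.71 + $235.57 + $241.88 = $2,135.03
Net pay = $5,731.64 − $2,135.03 = $3,596.61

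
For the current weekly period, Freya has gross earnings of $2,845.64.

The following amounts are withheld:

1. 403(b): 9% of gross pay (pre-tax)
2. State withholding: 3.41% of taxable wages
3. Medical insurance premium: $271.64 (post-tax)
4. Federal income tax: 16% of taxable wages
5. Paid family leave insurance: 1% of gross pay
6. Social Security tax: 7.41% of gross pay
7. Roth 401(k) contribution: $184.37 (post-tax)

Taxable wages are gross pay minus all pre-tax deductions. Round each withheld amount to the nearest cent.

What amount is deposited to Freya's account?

$1,391.58

403(b): $2,845.64 × 0.09 = $256.11
Taxable wages = $2,845.64 − $256.11 = $2,589.53
State withholding: $2,589.53 × 0.0341 = $88.30
Federal income tax: $2,589.53 × 0.16 = $414.32
Social Security tax: $2,845.64 × 0.0741 = $210.86
Paid family leave insurance: $2,845.64 × 0.01 = $28.46
Medical insurance premium: $271.64
Roth 401(k) contribution: $184.37
Total deductions = $256.11 + $88.30 + $414.32 + $210.86 + $28.46 + $271.64 + $184.37 = $1,454.06
Net pay = $2,845.64 − $1,454.06 = $1,391.58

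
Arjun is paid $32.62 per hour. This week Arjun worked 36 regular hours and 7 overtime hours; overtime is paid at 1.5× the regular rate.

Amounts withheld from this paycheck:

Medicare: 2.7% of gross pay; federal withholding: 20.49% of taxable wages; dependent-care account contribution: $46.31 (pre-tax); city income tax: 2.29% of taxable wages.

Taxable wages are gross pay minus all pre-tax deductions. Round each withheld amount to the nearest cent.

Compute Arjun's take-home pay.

$1,094.59

Regular pay: 36 × $32.62 = $1,174.32
Overtime pay: 7 × $32.62 × 1.5 = $342.51
Gross pay = $1,174.32 + $342.51 = $1,516.83
Dependent-care account contribution: $46.31
Taxable wages = $1,516.83 − $46.31 = $1,470.52
City income tax: $1,470.52 × 0.0229 = $33.67
Federal withholding: $1,470.52 × 0.2049 = $301.31
Medicare: $1,516.83 × 0.027 = $40.95
Total deductions = $46.31 + $33.67 + $301.31 + $40.95 = $422.24
Net pay = $1,516.83 − $422.24 = $1,094.59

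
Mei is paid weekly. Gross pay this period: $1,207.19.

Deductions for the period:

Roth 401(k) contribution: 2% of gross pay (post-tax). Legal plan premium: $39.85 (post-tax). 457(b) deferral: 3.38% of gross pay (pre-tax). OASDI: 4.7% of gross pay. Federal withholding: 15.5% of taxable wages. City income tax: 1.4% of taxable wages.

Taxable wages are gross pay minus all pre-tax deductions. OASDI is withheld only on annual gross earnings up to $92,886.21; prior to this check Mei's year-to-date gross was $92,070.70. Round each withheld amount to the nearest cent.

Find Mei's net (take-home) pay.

$866.95

457(b) deferral: $1,207.19 × 0.0338 = $40.80
Taxable wages = $1,207.19 − $40.80 = $1,166.39
Federal withholding: $1,166.39 × 0.155 = $180.79
City income tax: $1,166.39 × 0.014 = $16.33
OASDI: only $92,886.21 − $92,070.70 = $815.51 of this check is subject → $815.51 × 0.047 = $38.33
Roth 401(k) contribution: $1,207.19 × 0.02 = $24.14
Legal plan premium: $39.85
Total deductions = $40.80 + $180.79 + $16.33 + $38.33 + $24.14 + $39.85 = $340.24
Net pay = $1,207.19 − $340.24 = $866.95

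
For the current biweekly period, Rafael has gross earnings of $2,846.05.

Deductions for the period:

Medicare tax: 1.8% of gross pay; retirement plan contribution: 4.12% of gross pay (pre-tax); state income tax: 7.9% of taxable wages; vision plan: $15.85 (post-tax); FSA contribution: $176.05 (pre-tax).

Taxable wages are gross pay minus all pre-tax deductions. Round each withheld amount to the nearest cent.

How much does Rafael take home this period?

FSA contribution: $176.05
Retirement plan contribution: $2,846.05 × 0.0412 = $117.26
Pre-tax total = $176.05 + $117.26 = $293.31
Taxable wages = $2,846.05 − $293.31 = $2,552.74
State income tax: $2,552.74 × 0.079 = $201.67
Medicare tax: $2,846.05 × 0.018 = $51.23
Vision plan: $15.85
Total deductions = $176.05 + $117.26 + $201.67 + $51.23 + $15.85 = $562.06
Net pay = $2,846.05 − $562.06 = $2,283.99

$2,283.99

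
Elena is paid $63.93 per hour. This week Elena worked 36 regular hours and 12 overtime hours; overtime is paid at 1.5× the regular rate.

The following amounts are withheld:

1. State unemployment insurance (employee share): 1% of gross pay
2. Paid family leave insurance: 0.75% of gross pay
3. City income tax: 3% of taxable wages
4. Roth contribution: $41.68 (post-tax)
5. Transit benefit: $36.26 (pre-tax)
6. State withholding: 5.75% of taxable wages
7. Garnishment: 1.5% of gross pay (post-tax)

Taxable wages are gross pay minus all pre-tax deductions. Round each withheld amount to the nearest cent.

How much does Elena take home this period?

$2,963.19

Regular pay: 36 × $63.93 = $2,301.48
Overtime pay: 12 × $63.93 × 1.5 = $1,150.74
Gross pay = $2,301.48 + $1,150.74 = $3,452.22
Transit benefit: $36.26
Taxable wages = $3,452.22 − $36.26 = $3,415.96
City income tax: $3,415.96 × 0.03 = $102.48
State withholding: $3,415.96 × 0.0575 = $196.42
Paid family leave insurance: $3,452.22 × 0.0075 = $25.89
State unemployment insurance (employee share): $3,452.22 × 0.01 = $34.52
Garnishment: $3,452.22 × 0.015 = $51.78
Roth contribution: $41.68
Total deductions = $36.26 + $102.48 + $196.42 + $25.89 + $34.52 + $51.78 + $41.68 = $489.03
Net pay = $3,452.22 − $489.03 = $2,963.19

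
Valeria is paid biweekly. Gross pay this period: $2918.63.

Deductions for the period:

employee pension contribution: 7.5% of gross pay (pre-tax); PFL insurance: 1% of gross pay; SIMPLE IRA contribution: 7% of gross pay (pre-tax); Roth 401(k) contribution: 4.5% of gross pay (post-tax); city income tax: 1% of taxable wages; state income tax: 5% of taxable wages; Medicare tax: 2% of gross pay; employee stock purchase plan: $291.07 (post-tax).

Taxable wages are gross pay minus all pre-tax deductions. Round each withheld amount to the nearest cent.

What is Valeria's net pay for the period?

$1835.74

Employee pension contribution: $2918.63 × 0.075 = $218.90
SIMPLE IRA contribution: $2918.63 × 0.07 = $204.30
Pre-tax total = $218.90 + $204.30 = $423.20
Taxable wages = $2918.63 − $423.20 = $2495.43
State income tax: $2495.43 × 0.05 = $124.77
City income tax: $2495.43 × 0.01 = $24.95
PFL insurance: $2918.63 × 0.01 = $29.19
Medicare tax: $2918.63 × 0.02 = $58.37
Employee stock purchase plan: $291.07
Roth 401(k) contribution: $2918.63 × 0.045 = $131.34
Total deductions = $218.90 + $204.30 + $124.77 + $24.95 + $29.19 + $58.37 + $291.07 + $131.34 = $1082.89
Net pay = $2918.63 − $1082.89 = $1835.74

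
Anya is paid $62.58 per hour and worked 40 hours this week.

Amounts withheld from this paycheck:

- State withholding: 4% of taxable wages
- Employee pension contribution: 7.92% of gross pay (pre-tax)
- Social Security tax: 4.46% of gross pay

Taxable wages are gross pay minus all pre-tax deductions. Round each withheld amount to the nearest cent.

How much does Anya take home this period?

$2,101.11

Gross pay: 40 × $62.58 = $2,503.20
Employee pension contribution: $2,503.20 × 0.0792 = $198.25
Taxable wages = $2,503.20 − $198.25 = $2,304.95
State withholding: $2,304.95 × 0.04 = $92.20
Social Security tax: $2,503.20 × 0.0446 = $111.64
Total deductions = $198.25 + $92.20 + $111.64 = $402.09
Net pay = $2,503.20 − $402.09 = $2,101.11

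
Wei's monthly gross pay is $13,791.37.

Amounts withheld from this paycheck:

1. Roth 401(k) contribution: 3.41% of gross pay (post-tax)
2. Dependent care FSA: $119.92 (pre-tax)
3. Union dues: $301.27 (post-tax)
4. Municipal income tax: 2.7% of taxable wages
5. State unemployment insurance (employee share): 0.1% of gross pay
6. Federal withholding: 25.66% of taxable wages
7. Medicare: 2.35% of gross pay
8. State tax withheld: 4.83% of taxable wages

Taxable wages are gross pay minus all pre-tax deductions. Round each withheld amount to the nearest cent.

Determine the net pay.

Dependent care FSA: $119.92
Taxable wages = $13,791.37 − $119.92 = $13,671.45
Federal withholding: $13,671.45 × 0.2566 = $3,508.09
Municipal income tax: $13,671.45 × 0.027 = $369.13
State tax withheld: $13,671.45 × 0.0483 = $660.33
Medicare: $13,791.37 × 0.0235 = $324.10
State unemployment insurance (employee share): $13,791.37 × 0.001 = $13.79
Union dues: $301.27
Roth 401(k) contribution: $13,791.37 × 0.0341 = $470.29
Total deductions = $119.92 + $3,508.09 + $369.13 + $660.33 + $324.10 + $13.79 + $301.27 + $470.29 = $5,766.92
Net pay = $13,791.37 − $5,766.92 = $8,024.45

$8,024.45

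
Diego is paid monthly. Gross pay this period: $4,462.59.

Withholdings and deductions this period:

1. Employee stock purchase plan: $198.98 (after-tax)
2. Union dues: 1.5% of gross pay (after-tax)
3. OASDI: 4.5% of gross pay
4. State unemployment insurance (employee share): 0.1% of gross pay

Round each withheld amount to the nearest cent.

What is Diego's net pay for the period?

State unemployment insurance (employee share): $4,462.59 × 0.001 = $4.46
OASDI: $4,462.59 × 0.045 = $200.82
Employee stock purchase plan: $198.98
Union dues: $4,462.59 × 0.015 = $66.94
Total deductions = $4.46 + $200.82 + $198.98 + $66.94 = $471.20
Net pay = $4,462.59 − $471.20 = $3,991.39

$3,991.39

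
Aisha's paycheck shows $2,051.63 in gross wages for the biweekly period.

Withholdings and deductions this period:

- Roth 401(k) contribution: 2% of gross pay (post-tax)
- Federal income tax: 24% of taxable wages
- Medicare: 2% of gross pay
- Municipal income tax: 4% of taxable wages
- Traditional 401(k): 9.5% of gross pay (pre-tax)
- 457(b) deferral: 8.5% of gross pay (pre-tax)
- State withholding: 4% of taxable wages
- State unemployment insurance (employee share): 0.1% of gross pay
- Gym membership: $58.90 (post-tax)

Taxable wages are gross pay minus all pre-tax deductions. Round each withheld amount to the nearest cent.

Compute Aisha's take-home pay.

$1,000.99

Traditional 401(k): $2,051.63 × 0.095 = $194.90
457(b) deferral: $2,051.63 × 0.085 = $174.39
Pre-tax total = $194.90 + $174.39 = $369.29
Taxable wages = $2,051.63 − $369.29 = $1,682.34
Municipal income tax: $1,682.34 × 0.04 = $67.29
State withholding: $1,682.34 × 0.04 = $67.29
Federal income tax: $1,682.34 × 0.24 = $403.76
State unemployment insurance (employee share): $2,051.63 × 0.001 = $2.05
Medicare: $2,051.63 × 0.02 = $41.03
Roth 401(k) contribution: $2,051.63 × 0.02 = $41.03
Gym membership: $58.90
Total deductions = $194.90 + $174.39 + $67.29 + $67.29 + $403.76 + $2.05 + $41.03 + $41.03 + $58.90 = $1,050.64
Net pay = $2,051.63 − $1,050.64 = $1,000.99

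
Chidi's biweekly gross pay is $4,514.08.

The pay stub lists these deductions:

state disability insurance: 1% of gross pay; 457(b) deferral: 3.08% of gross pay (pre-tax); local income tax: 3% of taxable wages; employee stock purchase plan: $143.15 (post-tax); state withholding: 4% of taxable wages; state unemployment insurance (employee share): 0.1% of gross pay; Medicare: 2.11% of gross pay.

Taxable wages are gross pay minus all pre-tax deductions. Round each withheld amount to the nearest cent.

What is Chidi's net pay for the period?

457(b) deferral: $4,514.08 × 0.0308 = $139.03
Taxable wages = $4,514.08 − $139.03 = $4,375.05
State withholding: $4,375.05 × 0.04 = $175.00
Local income tax: $4,375.05 × 0.03 = $131.25
Medicare: $4,514.08 × 0.0211 = $95.25
State unemployment insurance (employee share): $4,514.08 × 0.001 = $4.51
State disability insurance: $4,514.08 × 0.01 = $45.14
Employee stock purchase plan: $143.15
Total deductions = $139.03 + $175.00 + $131.25 + $95.25 + $4.51 + $45.14 + $143.15 = $733.33
Net pay = $4,514.08 − $733.33 = $3,780.75

$3,780.75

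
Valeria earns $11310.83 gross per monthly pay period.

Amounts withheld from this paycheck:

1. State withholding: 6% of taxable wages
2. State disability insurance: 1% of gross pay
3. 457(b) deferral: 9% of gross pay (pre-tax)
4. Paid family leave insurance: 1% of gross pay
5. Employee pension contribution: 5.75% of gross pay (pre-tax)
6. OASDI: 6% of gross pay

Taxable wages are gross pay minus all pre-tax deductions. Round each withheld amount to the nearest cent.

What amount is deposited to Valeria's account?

$8159.07

457(b) deferral: $11310.83 × 0.09 = $1017.97
Employee pension contribution: $11310.83 × 0.0575 = $650.37
Pre-tax total = $1017.97 + $650.37 = $1668.34
Taxable wages = $11310.83 − $1668.34 = $9642.49
State withholding: $9642.49 × 0.06 = $578.55
Paid family leave insurance: $11310.83 × 0.01 = $113.11
State disability insurance: $11310.83 × 0.01 = $113.11
OASDI: $11310.83 × 0.06 = $678.65
Total deductions = $1017.97 + $650.37 + $578.55 + $113.11 + $113.11 + $678.65 = $3151.76
Net pay = $11310.83 − $3151.76 = $8159.07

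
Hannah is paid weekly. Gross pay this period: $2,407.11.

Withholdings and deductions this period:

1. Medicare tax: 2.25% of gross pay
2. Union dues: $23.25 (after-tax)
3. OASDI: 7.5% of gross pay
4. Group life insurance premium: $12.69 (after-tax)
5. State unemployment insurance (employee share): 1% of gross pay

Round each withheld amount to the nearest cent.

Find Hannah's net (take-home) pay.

$2,112.41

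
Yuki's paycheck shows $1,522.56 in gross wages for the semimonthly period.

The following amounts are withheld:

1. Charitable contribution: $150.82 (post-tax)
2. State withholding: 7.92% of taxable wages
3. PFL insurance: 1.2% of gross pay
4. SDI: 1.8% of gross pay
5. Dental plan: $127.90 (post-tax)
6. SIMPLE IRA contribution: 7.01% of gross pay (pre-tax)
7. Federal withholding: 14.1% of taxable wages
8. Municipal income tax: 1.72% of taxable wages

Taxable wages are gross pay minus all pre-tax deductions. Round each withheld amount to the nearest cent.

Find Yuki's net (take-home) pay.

SIMPLE IRA contribution: $1,522.56 × 0.0701 = $106.73
Taxable wages = $1,522.56 − $106.73 = $1,415.83
Federal withholding: $1,415.83 × 0.141 = $199.63
Municipal income tax: $1,415.83 × 0.0172 = $24.35
State withholding: $1,415.83 × 0.0792 = $112.13
SDI: $1,522.56 × 0.018 = $27.41
PFL insurance: $1,522.56 × 0.012 = $18.27
Dental plan: $127.90
Charitable contribution: $150.82
Total deductions = $106.73 + $199.63 + $24.35 + $112.13 + $27.41 + $18.27 + $127.90 + $150.82 = $767.24
Net pay = $1,522.56 − $767.24 = $755.32

$755.32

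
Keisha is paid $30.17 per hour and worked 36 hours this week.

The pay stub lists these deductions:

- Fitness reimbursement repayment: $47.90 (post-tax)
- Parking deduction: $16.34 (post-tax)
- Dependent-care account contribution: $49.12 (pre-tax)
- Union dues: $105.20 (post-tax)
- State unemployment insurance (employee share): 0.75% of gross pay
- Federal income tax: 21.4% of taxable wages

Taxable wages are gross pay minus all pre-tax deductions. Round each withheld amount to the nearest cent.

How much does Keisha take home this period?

$637.49

Gross pay: 36 × $30.17 = $1,086.12
Dependent-care account contribution: $49.12
Taxable wages = $1,086.12 − $49.12 = $1,037.00
Federal income tax: $1,037.00 × 0.214 = $221.92
State unemployment insurance (employee share): $1,086.12 × 0.0075 = $8.15
Fitness reimbursement repayment: $47.90
Union dues: $105.20
Parking deduction: $16.34
Total deductions = $49.12 + $221.92 + $8.15 + $47.90 + $105.20 + $16.34 = $448.63
Net pay = $1,086.12 − $448.63 = $637.49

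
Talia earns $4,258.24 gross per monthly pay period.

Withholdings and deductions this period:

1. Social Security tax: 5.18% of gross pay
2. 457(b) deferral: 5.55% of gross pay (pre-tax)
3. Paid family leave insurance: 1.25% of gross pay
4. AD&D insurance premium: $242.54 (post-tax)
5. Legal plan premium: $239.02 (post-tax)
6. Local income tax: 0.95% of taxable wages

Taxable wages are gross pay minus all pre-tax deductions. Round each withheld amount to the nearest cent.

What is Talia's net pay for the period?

$3,228.33

457(b) deferral: $4,258.24 × 0.0555 = $236.33
Taxable wages = $4,258.24 − $236.33 = $4,021.91
Local income tax: $4,021.91 × 0.0095 = $38.21
Paid family leave insurance: $4,258.24 × 0.0125 = $53.23
Social Security tax: $4,258.24 × 0.0518 = $220.58
AD&D insurance premium: $242.54
Legal plan premium: $239.02
Total deductions = $236.33 + $38.21 + $53.23 + $220.58 + $242.54 + $239.02 = $1,029.91
Net pay = $4,258.24 − $1,029.91 = $3,228.33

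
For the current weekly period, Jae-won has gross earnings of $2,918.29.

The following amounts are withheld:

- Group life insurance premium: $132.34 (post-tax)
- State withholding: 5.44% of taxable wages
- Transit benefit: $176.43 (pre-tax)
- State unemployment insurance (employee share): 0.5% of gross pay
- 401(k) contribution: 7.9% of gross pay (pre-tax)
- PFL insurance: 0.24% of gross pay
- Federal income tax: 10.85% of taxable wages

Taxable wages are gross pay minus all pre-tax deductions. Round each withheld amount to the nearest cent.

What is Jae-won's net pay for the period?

Transit benefit: $176.43
401(k) contribution: $2,918.29 × 0.079 = $230.54
Pre-tax total = $176.43 + $230.54 = $406.97
Taxable wages = $2,918.29 − $406.97 = $2,511.32
State withholding: $2,511.32 × 0.0544 = $136.62
Federal income tax: $2,511.32 × 0.1085 = $272.48
State unemployment insurance (employee share): $2,918.29 × 0.005 = $14.59
PFL insurance: $2,918.29 × 0.0024 = $7.00
Group life insurance premium: $132.34
Total deductions = $176.43 + $230.54 + $136.62 + $272.48 + $14.59 + $7.00 + $132.34 = $970.00
Net pay = $2,918.29 − $970.00 = $1,948.29

$1,948.29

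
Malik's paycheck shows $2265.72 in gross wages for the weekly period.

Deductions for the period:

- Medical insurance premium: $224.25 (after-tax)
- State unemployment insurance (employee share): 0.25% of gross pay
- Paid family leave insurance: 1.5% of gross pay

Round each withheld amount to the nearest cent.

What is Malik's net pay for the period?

$2001.82

Paid family leave insurance: $2265.72 × 0.015 = $33.99
State unemployment insurance (employee share): $2265.72 × 0.0025 = $5.66
Medical insurance premium: $224.25
Total deductions = $33.99 + $5.66 + $224.25 = $263.90
Net pay = $2265.72 − $263.90 = $2001.82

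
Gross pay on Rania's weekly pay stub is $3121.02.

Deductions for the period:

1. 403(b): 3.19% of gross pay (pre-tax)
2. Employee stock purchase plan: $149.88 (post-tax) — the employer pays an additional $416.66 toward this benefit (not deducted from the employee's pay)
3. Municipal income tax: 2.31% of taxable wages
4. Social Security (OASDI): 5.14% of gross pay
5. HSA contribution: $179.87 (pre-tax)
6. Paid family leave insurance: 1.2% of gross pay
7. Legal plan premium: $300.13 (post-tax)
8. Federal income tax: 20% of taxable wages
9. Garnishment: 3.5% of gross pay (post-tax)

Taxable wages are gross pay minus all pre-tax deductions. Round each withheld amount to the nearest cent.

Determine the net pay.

403(b): $3121.02 × 0.0319 = $99.56
HSA contribution: $179.87
Pre-tax total = $99.56 + $179.87 = $279.43
Taxable wages = $3121.02 − $279.43 = $2841.59
Municipal income tax: $2841.59 × 0.0231 = $65.64
Federal income tax: $2841.59 × 0.2 = $568.32
Social Security (OASDI): $3121.02 × 0.0514 = $160.42
Paid family leave insurance: $3121.02 × 0.012 = $37.45
Legal plan premium: $300.13
Garnishment: $3121.02 × 0.035 = $109.24
Employee stock purchase plan: $149.88
(Employer's $416.66 toward employee stock purchase plan is not withheld from the employee.)
Total deductions = $99.56 + $179.87 + $65.64 + $568.32 + $160.42 + $37.45 + $300.13 + $109.24 + $149.88 = $1670.51
Net pay = $3121.02 − $1670.51 = $1450.51

$1450.51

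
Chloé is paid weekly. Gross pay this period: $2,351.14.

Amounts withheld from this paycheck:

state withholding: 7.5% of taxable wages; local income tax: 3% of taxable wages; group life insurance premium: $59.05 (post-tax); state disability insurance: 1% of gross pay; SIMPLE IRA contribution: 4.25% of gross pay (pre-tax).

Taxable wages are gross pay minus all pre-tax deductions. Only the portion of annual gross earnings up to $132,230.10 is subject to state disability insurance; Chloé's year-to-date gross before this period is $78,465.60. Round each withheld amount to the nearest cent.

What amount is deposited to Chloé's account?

$1,932.28

SIMPLE IRA contribution: $2,351.14 × 0.0425 = $99.92
Taxable wages = $2,351.14 − $99.92 = $2,251.22
Local income tax: $2,251.22 × 0.03 = $67.54
State withholding: $2,251.22 × 0.075 = $168.84
State disability insurance: cap not yet reached, full $2,351.14 is subject → $2,351.14 × 0.01 = $23.51
Group life insurance premium: $59.05
Total deductions = $99.92 + $67.54 + $168.84 + $23.51 + $59.05 = $418.86
Net pay = $2,351.14 − $418.86 = $1,932.28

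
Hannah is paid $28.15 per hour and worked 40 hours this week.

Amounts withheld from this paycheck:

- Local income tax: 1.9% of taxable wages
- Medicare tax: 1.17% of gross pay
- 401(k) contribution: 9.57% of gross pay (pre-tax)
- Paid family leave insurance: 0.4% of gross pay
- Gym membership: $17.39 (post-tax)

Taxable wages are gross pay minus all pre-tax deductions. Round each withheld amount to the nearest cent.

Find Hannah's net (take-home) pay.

$963.83

Gross pay: 40 × $28.15 = $1126.00
401(k) contribution: $1126.00 × 0.0957 = $107.76
Taxable wages = $1126.00 − $107.76 = $1018.24
Local income tax: $1018.24 × 0.019 = $19.35
Paid family leave insurance: $1126.00 × 0.004 = $4.50
Medicare tax: $1126.00 × 0.0117 = $13.17
Gym membership: $17.39
Total deductions = $107.76 + $19.35 + $4.50 + $13.17 + $17.39 = $162.17
Net pay = $1126.00 − $162.17 = $963.83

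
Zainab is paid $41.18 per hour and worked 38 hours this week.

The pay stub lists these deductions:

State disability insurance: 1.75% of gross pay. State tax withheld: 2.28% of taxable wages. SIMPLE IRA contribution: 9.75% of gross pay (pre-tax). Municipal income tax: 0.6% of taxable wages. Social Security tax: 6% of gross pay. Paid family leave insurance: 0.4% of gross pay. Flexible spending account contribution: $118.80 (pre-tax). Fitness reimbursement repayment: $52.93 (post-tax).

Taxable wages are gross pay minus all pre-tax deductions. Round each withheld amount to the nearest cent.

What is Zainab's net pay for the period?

Gross pay: 38 × $41.18 = $1564.84
SIMPLE IRA contribution: $1564.84 × 0.0975 = $152.57
Flexible spending account contribution: $118.80
Pre-tax total = $152.57 + $118.80 = $271.37
Taxable wages = $1564.84 − $271.37 = $1293.47
Municipal income tax: $1293.47 × 0.006 = $7.76
State tax withheld: $1293.47 × 0.0228 = $29.49
Paid family leave insurance: $1564.84 × 0.004 = $6.26
State disability insurance: $1564.84 × 0.0175 = $27.38
Social Security tax: $1564.84 × 0.06 = $93.89
Fitness reimbursement repayment: $52.93
Total deductions = $152.57 + $118.80 + $7.76 + $29.49 + $6.26 + $27.38 + $93.89 + $52.93 = $489.08
Net pay = $1564.84 − $489.08 = $1075.76

$1075.76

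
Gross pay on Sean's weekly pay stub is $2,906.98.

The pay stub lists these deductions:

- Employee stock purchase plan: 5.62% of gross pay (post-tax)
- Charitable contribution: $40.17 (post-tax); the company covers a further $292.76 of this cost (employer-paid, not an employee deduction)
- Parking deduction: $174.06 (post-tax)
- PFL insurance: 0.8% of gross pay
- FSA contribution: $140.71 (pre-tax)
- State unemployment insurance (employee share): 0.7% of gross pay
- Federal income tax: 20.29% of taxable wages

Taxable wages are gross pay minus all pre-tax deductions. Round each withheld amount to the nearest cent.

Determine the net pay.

$1,783.78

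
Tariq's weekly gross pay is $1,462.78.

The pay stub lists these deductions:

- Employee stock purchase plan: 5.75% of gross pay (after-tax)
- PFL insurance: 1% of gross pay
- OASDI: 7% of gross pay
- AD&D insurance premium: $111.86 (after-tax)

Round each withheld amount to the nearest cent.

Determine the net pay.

$1,149.79

PFL insurance: $1,462.78 × 0.01 = $14.63
OASDI: $1,462.78 × 0.07 = $102.39
AD&D insurance premium: $111.86
Employee stock purchase plan: $1,462.78 × 0.0575 = $84.11
Total deductions = $14.63 + $102.39 + $111.86 + $84.11 = $312.99
Net pay = $1,462.78 − $312.99 = $1,149.79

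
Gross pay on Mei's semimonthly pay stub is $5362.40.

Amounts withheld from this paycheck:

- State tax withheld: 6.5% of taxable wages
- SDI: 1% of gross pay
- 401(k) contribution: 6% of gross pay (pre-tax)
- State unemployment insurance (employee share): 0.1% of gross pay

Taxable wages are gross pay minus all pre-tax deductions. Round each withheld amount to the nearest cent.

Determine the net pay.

$4654.04

401(k) contribution: $5362.40 × 0.06 = $321.74
Taxable wages = $5362.40 − $321.74 = $5040.66
State tax withheld: $5040.66 × 0.065 = $327.64
State unemployment insurance (employee share): $5362.40 × 0.001 = $5.36
SDI: $5362.40 × 0.01 = $53.62
Total deductions = $321.74 + $327.64 + $5.36 + $53.62 = $708.36
Net pay = $5362.40 − $708.36 = $4654.04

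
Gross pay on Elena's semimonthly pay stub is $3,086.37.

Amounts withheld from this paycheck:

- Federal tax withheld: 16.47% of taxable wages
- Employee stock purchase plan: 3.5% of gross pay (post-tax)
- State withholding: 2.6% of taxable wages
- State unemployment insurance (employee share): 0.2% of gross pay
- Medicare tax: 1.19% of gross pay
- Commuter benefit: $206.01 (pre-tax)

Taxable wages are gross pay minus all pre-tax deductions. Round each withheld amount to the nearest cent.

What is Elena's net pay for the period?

Commuter benefit: $206.01
Taxable wages = $3,086.37 − $206.01 = $2,880.36
Federal tax withheld: $2,880.36 × 0.1647 = $474.40
State withholding: $2,880.36 × 0.026 = $74.89
Medicare tax: $3,086.37 × 0.0119 = $36.73
State unemployment insurance (employee share): $3,086.37 × 0.002 = $6.17
Employee stock purchase plan: $3,086.37 × 0.035 = $108.02
Total deductions = $206.01 + $474.40 + $74.89 + $36.73 + $6.17 + $108.02 = $906.22
Net pay = $3,086.37 − $906.22 = $2,180.15

$2,180.15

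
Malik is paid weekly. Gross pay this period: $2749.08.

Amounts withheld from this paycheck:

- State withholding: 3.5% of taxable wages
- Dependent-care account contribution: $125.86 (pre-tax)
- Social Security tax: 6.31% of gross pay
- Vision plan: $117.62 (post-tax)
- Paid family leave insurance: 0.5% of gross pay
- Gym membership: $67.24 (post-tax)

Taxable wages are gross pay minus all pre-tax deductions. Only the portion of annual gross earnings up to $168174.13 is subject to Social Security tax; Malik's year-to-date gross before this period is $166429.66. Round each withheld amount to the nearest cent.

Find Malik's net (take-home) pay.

$2222.72

Dependent-care account contribution: $125.86
Taxable wages = $2749.08 − $125.86 = $2623.22
State withholding: $2623.22 × 0.035 = $91.81
Social Security tax: only $168174.13 − $166429.66 = $1744.47 of this check is subject → $1744.47 × 0.0631 = $110.08
Paid family leave insurance: $2749.08 × 0.005 = $13.75
Gym membership: $67.24
Vision plan: $117.62
Total deductions = $125.86 + $91.81 + $110.08 + $13.75 + $67.24 + $117.62 = $526.36
Net pay = $2749.08 − $526.36 = $2222.72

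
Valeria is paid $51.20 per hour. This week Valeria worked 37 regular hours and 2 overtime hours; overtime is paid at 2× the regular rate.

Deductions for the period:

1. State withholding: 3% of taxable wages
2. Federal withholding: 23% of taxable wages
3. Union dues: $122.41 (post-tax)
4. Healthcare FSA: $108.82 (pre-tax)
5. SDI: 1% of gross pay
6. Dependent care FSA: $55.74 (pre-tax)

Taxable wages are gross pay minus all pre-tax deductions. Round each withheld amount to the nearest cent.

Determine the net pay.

$1,288.23

Regular pay: 37 × $51.20 = $1,894.40
Overtime pay: 2 × $51.20 × 2 = $204.80
Gross pay = $1,894.40 + $204.80 = $2,099.20
Dependent care FSA: $55.74
Healthcare FSA: $108.82
Pre-tax total = $55.74 + $108.82 = $164.56
Taxable wages = $2,099.20 − $164.56 = $1,934.64
State withholding: $1,934.64 × 0.03 = $58.04
Federal withholding: $1,934.64 × 0.23 = $444.97
SDI: $2,099.20 × 0.01 = $20.99
Union dues: $122.41
Total deductions = $55.74 + $108.82 + $58.04 + $444.97 + $20.99 + $122.41 = $810.97
Net pay = $2,099.20 − $810.97 = $1,288.23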